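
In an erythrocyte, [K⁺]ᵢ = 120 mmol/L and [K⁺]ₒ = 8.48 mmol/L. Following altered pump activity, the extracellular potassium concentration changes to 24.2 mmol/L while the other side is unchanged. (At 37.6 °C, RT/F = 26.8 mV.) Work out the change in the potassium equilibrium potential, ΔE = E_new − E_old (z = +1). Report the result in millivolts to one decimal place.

28.1 mV

E_old = (26.8/1)·ln(8.48/120) = -71.01 mV
E_new = (26.8/1)·ln(24.2/120) = -42.91 mV
ΔE = -42.91 − (-71.01) = 28.10 mV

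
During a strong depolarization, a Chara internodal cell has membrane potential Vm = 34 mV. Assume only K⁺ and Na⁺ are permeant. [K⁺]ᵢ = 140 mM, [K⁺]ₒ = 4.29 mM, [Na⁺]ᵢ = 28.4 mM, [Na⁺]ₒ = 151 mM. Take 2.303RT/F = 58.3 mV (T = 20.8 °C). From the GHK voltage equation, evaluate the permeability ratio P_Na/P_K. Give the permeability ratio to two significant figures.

Let α = P_Na/P_K. GHK: Vm = 58.3·log₁₀[(Kₒ + α·Naₒ)/(Kᵢ + α·Naᵢ)].
10^(Vm/58.3) = 10^(34.0/58.3) = 3.8299
So 3.8299·(Kᵢ + α·Naᵢ) = Kₒ + α·Naₒ → α = (3.8299·140.0 − 4.29) / (151.0 − 3.8299·28.4)
α = (536.2 − 4.29) / (151.0 − 108.8) = 531.9/42.23 = 12.6

13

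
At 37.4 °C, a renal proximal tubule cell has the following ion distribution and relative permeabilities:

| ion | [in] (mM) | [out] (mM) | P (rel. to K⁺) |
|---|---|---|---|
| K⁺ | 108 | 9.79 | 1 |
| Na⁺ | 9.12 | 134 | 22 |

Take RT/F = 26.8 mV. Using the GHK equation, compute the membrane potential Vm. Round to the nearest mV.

61 mV

Vm = 26.8 · ln[(Σ P·[cation]ₒ + Σ P·[anion]ᵢ) / (Σ P·[cation]ᵢ + Σ P·[anion]ₒ)]
Numerator = 1×9.79 + 22×134 = 2958
Denominator = 1×108 + 22×9.12 = 308.6
Vm = 26.8 · ln(9.5833) = 26.8 × (2.2600) = 60.57 mV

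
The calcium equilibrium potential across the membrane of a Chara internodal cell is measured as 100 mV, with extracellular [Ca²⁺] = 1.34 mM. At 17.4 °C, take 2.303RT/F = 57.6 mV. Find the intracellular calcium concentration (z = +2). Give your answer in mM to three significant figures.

Nernst: E = (57.6/2) · log₁₀([out]/[in]), so log₁₀([out]/[in]) = 100.0 × 2 / 57.6 = 3.4722.
[out]/[in] = 10^(3.4722) = 2966.
[in] = 1.34 / 2966 = 0.0004517 mM.

0.000452 mM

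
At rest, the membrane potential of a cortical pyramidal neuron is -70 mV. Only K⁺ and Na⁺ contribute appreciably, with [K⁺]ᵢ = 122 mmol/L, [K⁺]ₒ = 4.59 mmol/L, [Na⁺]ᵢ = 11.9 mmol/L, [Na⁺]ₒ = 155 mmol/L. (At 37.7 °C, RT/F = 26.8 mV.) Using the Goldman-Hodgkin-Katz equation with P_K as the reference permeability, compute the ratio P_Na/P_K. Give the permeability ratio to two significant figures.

0.028

Let α = P_Na/P_K. GHK: Vm = 26.8·ln[(Kₒ + α·Naₒ)/(Kᵢ + α·Naᵢ)].
e^(Vm/26.8) = e^(-70.0/26.8) = 0.073392
So 0.073392·(Kᵢ + α·Naᵢ) = Kₒ + α·Naₒ → α = (0.073392·122.0 − 4.59) / (155.0 − 0.073392·11.9)
α = (8.954 − 4.59) / (155.0 − 0.8734) = 4.364/154.1 = 0.02831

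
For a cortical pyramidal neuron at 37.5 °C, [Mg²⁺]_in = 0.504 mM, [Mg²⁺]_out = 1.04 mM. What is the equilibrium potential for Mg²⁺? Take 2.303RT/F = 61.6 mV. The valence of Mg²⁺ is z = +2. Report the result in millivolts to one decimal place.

9.7 mV

E = (61.6/z) · log₁₀([Mg²⁺]_out/[Mg²⁺]_in) with z = +2.
= (61.6/2) · log₁₀(1.04/0.504) = 30.80 · log₁₀(2.063)
= 30.80 · (0.3146) = 9.69 mV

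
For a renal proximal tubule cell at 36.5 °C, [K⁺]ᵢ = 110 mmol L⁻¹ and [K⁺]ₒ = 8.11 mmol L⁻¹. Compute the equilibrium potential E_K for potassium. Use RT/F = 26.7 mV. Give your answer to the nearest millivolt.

E = (26.7/z) · ln([K⁺]_out/[K⁺]_in) with z = +1.
= (26.7/1) · ln(8.11/110) = 26.70 · ln(0.07373)
= 26.70 · (-2.6074) = -69.62 mV

-70 mV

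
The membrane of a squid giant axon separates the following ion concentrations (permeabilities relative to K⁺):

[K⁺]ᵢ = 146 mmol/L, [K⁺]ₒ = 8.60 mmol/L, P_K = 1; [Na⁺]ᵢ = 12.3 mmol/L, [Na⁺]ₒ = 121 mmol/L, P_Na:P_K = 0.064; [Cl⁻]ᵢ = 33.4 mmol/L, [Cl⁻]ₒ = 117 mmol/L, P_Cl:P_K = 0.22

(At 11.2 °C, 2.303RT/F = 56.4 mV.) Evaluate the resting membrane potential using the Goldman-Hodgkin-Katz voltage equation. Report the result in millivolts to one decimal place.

-48.6 mV

Vm = 56.4 · log₁₀[(Σ P·[cation]ₒ + Σ P·[anion]ᵢ) / (Σ P·[cation]ᵢ + Σ P·[anion]ₒ)]
Numerator = 1×8.60 + 0.064×121 + 0.22×33.4 = 23.69
Denominator = 1×146 + 0.064×12.3 + 0.22×117 = 172.5
Vm = 56.4 · log₁₀(0.13732) = 56.4 × (-0.8623) = -48.63 mV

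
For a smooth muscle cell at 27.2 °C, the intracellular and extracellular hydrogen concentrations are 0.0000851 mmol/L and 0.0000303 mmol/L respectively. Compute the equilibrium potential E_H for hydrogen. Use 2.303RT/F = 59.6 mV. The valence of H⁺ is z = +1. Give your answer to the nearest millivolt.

-27 mV

E = (59.6/z) · log₁₀([H⁺]_out/[H⁺]_in) with z = +1.
= (59.6/1) · log₁₀(0.0000303/0.0000851) = 59.60 · log₁₀(0.3561)
= 59.60 · (-0.4485) = -26.73 mV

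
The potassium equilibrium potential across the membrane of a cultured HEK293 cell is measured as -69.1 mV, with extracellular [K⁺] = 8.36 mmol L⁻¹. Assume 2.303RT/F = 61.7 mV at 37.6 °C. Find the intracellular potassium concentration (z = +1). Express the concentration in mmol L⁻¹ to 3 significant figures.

110 mmol L⁻¹

Nernst: E = (61.7/1) · log₁₀([out]/[in]), so log₁₀([out]/[in]) = -69.1 × 1 / 61.7 = -1.1199.
[out]/[in] = 10^(-1.1199) = 0.07587.
[in] = 8.36 / 0.07587 = 110.2 mmol L⁻¹.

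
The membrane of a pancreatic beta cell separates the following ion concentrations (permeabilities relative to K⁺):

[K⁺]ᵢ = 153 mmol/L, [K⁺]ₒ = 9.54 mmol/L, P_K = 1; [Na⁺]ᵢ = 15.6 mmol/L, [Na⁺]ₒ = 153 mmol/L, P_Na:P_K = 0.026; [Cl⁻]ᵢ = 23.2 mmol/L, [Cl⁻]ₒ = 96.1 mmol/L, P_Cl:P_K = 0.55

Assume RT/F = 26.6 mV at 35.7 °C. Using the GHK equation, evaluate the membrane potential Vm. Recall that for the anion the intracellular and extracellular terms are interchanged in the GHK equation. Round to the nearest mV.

Vm = 26.6 · ln[(Σ P·[cation]ₒ + Σ P·[anion]ᵢ) / (Σ P·[cation]ᵢ + Σ P·[anion]ₒ)]
Numerator = 1×9.54 + 0.026×153 + 0.55×23.2 = 26.28
Denominator = 1×153 + 0.026×15.6 + 0.55×96.1 = 206.3
Vm = 26.6 · ln(0.1274) = 26.6 × (-2.0604) = -54.81 mV

-55 mV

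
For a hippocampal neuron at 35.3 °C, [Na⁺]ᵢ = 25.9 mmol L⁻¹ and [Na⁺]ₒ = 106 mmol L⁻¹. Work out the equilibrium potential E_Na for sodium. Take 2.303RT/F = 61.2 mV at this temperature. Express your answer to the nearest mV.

37 mV

E = (61.2/z) · log₁₀([Na⁺]_out/[Na⁺]_in) with z = +1.
= (61.2/1) · log₁₀(106/25.9) = 61.20 · log₁₀(4.093)
= 61.20 · (0.6120) = 37.45 mV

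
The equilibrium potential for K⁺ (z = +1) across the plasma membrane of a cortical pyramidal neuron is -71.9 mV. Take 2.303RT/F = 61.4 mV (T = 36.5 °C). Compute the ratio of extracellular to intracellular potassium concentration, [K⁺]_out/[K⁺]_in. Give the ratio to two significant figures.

0.067

log₁₀([out]/[in]) = E·z/(61.4) = -71.9 × 1 / 61.4 = -1.1710
[out]/[in] = 10^(-1.1710) = 0.06745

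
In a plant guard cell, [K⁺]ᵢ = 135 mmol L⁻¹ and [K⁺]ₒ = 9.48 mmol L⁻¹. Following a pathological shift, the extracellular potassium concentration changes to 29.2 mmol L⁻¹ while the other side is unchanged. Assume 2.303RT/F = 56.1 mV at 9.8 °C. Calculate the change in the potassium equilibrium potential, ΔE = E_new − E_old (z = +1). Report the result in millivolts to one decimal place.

27.4 mV

E_old = (56.1/1)·log₁₀(9.48/135) = -64.71 mV
E_new = (56.1/1)·log₁₀(29.2/135) = -37.30 mV
ΔE = -37.30 − (-64.71) = 27.41 mV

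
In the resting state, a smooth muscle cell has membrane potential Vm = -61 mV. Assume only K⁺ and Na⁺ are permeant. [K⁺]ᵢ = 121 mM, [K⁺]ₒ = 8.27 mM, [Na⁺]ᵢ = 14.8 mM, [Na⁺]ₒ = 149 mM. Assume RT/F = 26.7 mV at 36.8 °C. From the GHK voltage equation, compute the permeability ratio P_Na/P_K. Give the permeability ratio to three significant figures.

0.0275

Let α = P_Na/P_K. GHK: Vm = 26.7·ln[(Kₒ + α·Naₒ)/(Kᵢ + α·Naᵢ)].
e^(Vm/26.7) = e^(-61.0/26.7) = 0.10181
So 0.10181·(Kᵢ + α·Naᵢ) = Kₒ + α·Naₒ → α = (0.10181·121.0 − 8.27) / (149.0 − 0.10181·14.8)
α = (12.32 − 8.27) / (149.0 − 1.507) = 4.049/147.5 = 0.02745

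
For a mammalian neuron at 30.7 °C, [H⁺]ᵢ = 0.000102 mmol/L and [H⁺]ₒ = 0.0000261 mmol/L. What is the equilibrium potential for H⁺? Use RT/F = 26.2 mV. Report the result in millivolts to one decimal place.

-35.7 mV

E = (26.2/z) · ln([H⁺]_out/[H⁺]_in) with z = +1.
= (26.2/1) · ln(0.0000261/0.000102) = 26.20 · ln(0.2559)
= 26.20 · (-1.3630) = -35.71 mV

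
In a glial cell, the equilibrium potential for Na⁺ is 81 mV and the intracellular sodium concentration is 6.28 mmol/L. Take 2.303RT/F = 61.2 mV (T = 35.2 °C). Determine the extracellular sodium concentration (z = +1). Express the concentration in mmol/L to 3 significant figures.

132 mmol/L

Nernst: E = (61.2/1) · log₁₀([out]/[in]), so log₁₀([out]/[in]) = 81.0 × 1 / 61.2 = 1.3235.
[out]/[in] = 10^(1.3235) = 21.06.
[out] = 21.06 × 6.28 = 132.3 mmol/L.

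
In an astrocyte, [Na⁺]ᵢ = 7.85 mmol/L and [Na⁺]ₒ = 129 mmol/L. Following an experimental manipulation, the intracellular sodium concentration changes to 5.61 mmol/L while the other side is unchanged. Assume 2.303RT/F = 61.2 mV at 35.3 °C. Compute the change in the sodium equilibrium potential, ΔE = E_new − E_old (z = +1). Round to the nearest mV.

9 mV

E_old = (61.2/1)·log₁₀(129/7.85) = 74.40 mV
E_new = (61.2/1)·log₁₀(129/5.61) = 83.33 mV
ΔE = 83.33 − (74.40) = 8.93 mV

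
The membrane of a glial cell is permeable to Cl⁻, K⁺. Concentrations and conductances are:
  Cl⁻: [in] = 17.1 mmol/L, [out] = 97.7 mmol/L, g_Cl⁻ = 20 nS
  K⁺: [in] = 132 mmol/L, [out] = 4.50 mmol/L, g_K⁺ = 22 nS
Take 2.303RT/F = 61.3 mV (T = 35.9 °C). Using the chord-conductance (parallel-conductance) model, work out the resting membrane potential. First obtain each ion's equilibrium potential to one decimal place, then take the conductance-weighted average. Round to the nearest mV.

E_Cl⁻ = (61.3/-1)·log₁₀(97.7/17.1) = -46.4 mV
E_K⁺ = (61.3/1)·log₁₀(4.50/132) = -89.9 mV
Vm = (Σ gᵢEᵢ)/(Σ gᵢ) = (20·-46.4 + 22·-89.9) / (20 + 22)
= -2905.80 / 42 = -69.19 mV

-69 mV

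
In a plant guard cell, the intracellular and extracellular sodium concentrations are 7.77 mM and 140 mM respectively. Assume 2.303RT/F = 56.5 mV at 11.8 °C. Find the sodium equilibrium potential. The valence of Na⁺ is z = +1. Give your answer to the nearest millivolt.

E = (56.5/z) · log₁₀([Na⁺]_out/[Na⁺]_in) with z = +1.
= (56.5/1) · log₁₀(140/7.77) = 56.50 · log₁₀(18.02)
= 56.50 · (1.2557) = 70.95 mV

71 mV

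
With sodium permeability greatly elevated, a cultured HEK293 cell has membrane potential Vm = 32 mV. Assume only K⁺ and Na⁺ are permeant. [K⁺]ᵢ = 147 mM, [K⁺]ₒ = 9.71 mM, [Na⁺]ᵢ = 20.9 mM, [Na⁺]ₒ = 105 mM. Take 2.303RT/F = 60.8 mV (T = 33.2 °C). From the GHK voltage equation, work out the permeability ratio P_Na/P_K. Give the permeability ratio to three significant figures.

Let α = P_Na/P_K. GHK: Vm = 60.8·log₁₀[(Kₒ + α·Naₒ)/(Kᵢ + α·Naᵢ)].
10^(Vm/60.8) = 10^(32.0/60.8) = 3.3598
So 3.3598·(Kᵢ + α·Naᵢ) = Kₒ + α·Naₒ → α = (3.3598·147.0 − 9.71) / (105.0 − 3.3598·20.9)
α = (493.9 − 9.71) / (105.0 − 70.22) = 484.2/34.78 = 13.92

13.9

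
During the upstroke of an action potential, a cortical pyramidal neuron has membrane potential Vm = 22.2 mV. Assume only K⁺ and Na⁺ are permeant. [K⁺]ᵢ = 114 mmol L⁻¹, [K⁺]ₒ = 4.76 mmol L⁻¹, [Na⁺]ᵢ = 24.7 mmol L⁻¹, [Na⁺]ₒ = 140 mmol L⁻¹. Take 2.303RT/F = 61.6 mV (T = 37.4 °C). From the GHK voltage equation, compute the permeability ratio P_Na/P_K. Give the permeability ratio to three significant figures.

3.08

Let α = P_Na/P_K. GHK: Vm = 61.6·log₁₀[(Kₒ + α·Naₒ)/(Kᵢ + α·Naᵢ)].
10^(Vm/61.6) = 10^(22.2/61.6) = 2.2929
So 2.2929·(Kᵢ + α·Naᵢ) = Kₒ + α·Naₒ → α = (2.2929·114.0 − 4.76) / (140.0 − 2.2929·24.7)
α = (261.4 − 4.76) / (140.0 − 56.64) = 256.6/83.36 = 3.078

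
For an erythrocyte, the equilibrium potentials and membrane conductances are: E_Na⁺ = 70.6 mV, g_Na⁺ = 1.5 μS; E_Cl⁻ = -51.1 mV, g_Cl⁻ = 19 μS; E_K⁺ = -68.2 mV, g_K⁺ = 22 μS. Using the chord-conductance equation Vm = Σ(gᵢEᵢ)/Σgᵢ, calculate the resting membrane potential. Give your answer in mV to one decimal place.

Σ gᵢEᵢ = 1.5·(70.6) + 19·(-51.1) + 22·(-68.2) = -2365.40
Σ gᵢ = 1.5 + 19 + 22 = 42.5
Vm = -2365.40 / 42.5 = -55.66 mV

-55.7 mV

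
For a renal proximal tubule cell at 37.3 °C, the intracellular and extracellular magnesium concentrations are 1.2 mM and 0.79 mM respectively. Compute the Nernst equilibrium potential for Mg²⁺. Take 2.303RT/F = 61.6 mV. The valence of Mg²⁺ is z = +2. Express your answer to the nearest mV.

E = (61.6/z) · log₁₀([Mg²⁺]_out/[Mg²⁺]_in) with z = +2.
= (61.6/2) · log₁₀(0.79/1.2) = 30.80 · log₁₀(0.6583)
= 30.80 · (-0.1816) = -5.59 mV

-6 mV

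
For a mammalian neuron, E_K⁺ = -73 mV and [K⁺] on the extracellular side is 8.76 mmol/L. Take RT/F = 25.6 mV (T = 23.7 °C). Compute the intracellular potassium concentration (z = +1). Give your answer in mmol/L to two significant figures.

150 mmol/L

Nernst: E = (25.6/1) · ln([out]/[in]), so ln([out]/[in]) = -73.0 × 1 / 25.6 = -2.8516.
[out]/[in] = e^(-2.8516) = 0.05775.
[in] = 8.76 / 0.05775 = 151.7 mmol/L.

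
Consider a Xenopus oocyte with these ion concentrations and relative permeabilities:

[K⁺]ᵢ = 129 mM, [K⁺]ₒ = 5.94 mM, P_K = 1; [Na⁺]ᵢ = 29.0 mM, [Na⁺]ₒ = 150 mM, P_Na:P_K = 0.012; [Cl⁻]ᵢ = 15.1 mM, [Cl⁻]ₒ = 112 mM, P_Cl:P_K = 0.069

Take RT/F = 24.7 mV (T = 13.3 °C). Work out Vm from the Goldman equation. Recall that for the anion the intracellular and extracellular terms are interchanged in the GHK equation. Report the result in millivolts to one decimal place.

-67.9 mV

Vm = 24.7 · ln[(Σ P·[cation]ₒ + Σ P·[anion]ᵢ) / (Σ P·[cation]ᵢ + Σ P·[anion]ₒ)]
Numerator = 1×5.94 + 0.012×150 + 0.069×15.1 = 8.782
Denominator = 1×129 + 0.012×29.0 + 0.069×112 = 137.1
Vm = 24.7 · ln(0.064066) = 24.7 × (-2.7478) = -67.87 mV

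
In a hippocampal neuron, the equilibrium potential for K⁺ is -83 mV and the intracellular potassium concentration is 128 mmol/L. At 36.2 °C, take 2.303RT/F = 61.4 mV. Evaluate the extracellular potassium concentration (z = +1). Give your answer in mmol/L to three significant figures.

Nernst: E = (61.4/1) · log₁₀([out]/[in]), so log₁₀([out]/[in]) = -83.0 × 1 / 61.4 = -1.3518.
[out]/[in] = 10^(-1.3518) = 0.04448.
[out] = 0.04448 × 128 = 5.694 mmol/L.

5.69 mmol/L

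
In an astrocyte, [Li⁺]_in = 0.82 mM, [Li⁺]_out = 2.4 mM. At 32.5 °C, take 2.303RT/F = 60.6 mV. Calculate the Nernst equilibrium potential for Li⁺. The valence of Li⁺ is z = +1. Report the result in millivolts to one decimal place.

28.3 mV

E = (60.6/z) · log₁₀([Li⁺]_out/[Li⁺]_in) with z = +1.
= (60.6/1) · log₁₀(2.4/0.82) = 60.60 · log₁₀(2.927)
= 60.60 · (0.4664) = 28.26 mV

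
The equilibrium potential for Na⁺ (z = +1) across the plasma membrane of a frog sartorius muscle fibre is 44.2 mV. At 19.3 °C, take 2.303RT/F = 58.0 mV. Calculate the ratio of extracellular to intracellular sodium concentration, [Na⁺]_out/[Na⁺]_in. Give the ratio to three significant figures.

log₁₀([out]/[in]) = E·z/(58.0) = 44.2 × 1 / 58.0 = 0.7621
[out]/[in] = 10^(0.7621) = 5.782

5.78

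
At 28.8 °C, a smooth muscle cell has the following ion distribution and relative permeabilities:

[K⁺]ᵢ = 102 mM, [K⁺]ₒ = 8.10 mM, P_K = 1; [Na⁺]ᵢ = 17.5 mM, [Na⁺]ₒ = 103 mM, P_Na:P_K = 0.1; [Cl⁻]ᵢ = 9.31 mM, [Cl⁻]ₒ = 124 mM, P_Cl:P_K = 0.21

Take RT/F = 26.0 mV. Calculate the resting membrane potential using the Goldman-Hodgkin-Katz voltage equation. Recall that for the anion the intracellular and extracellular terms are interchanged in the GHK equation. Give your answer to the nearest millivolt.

-48 mV

Vm = 26.0 · ln[(Σ P·[cation]ₒ + Σ P·[anion]ᵢ) / (Σ P·[cation]ᵢ + Σ P·[anion]ₒ)]
Numerator = 1×8.10 + 0.1×103 + 0.21×9.31 = 20.36
Denominator = 1×102 + 0.1×17.5 + 0.21×124 = 129.8
Vm = 26.0 · ln(0.15683) = 26.0 × (-1.8526) = -48.17 mV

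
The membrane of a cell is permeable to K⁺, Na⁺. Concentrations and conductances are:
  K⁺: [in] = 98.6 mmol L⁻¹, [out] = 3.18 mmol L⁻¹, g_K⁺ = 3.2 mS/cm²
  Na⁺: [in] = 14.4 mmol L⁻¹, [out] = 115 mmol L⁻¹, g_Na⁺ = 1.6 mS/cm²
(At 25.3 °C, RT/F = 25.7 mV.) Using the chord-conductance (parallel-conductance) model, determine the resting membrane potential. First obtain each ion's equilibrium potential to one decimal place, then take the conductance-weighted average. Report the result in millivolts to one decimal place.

E_K⁺ = (25.7/1)·ln(3.18/98.6) = -88.3 mV
E_Na⁺ = (25.7/1)·ln(115/14.4) = 53.4 mV
Vm = (Σ gᵢEᵢ)/(Σ gᵢ) = (3.2·-88.3 + 1.6·53.4) / (3.2 + 1.6)
= -197.12 / 4.8 = -41.07 mV

-41.1 mV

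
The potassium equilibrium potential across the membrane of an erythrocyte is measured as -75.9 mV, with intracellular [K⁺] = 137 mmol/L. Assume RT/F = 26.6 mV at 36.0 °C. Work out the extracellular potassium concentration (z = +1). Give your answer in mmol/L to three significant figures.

Nernst: E = (26.6/1) · ln([out]/[in]), so ln([out]/[in]) = -75.9 × 1 / 26.6 = -2.8534.
[out]/[in] = e^(-2.8534) = 0.05765.
[out] = 0.05765 × 137 = 7.898 mmol/L.

7.90 mmol/L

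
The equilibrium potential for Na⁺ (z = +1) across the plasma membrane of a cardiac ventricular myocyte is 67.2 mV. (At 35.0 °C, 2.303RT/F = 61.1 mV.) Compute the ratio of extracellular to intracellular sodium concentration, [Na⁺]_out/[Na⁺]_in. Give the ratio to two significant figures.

13

log₁₀([out]/[in]) = E·z/(61.1) = 67.2 × 1 / 61.1 = 1.0998
[out]/[in] = 10^(1.0998) = 12.58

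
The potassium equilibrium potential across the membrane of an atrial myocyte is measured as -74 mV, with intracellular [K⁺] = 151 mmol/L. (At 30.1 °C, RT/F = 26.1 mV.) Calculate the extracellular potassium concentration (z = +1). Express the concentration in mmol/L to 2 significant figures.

Nernst: E = (26.1/1) · ln([out]/[in]), so ln([out]/[in]) = -74.0 × 1 / 26.1 = -2.8352.
[out]/[in] = e^(-2.8352) = 0.0587.
[out] = 0.0587 × 151 = 8.864 mmol/L.

8.9 mmol/L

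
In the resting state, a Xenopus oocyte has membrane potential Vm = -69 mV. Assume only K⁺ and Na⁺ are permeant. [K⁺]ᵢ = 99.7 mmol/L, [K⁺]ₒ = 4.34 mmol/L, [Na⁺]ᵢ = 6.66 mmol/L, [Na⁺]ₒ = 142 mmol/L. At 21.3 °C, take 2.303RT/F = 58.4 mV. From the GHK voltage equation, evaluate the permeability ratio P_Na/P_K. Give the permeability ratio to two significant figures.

0.016

Let α = P_Na/P_K. GHK: Vm = 58.4·log₁₀[(Kₒ + α·Naₒ)/(Kᵢ + α·Naᵢ)].
10^(Vm/58.4) = 10^(-69.0/58.4) = 0.065841
So 0.065841·(Kᵢ + α·Naᵢ) = Kₒ + α·Naₒ → α = (0.065841·99.7 − 4.34) / (142.0 − 0.065841·6.66)
α = (6.564 − 4.34) / (142.0 − 0.4385) = 2.224/141.6 = 0.01571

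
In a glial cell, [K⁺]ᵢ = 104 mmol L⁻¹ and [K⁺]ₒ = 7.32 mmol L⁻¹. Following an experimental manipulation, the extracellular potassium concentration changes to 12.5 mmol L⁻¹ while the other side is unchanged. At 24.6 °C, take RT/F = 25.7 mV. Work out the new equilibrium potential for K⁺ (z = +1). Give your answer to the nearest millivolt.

After the shift: [K⁺]_out = 12.5, [K⁺]_in = 104 mmol L⁻¹.
E_new = (25.7/1)·ln(12.5/104) = 25.70 · (-2.1187) = -54.45 mV

-54 mV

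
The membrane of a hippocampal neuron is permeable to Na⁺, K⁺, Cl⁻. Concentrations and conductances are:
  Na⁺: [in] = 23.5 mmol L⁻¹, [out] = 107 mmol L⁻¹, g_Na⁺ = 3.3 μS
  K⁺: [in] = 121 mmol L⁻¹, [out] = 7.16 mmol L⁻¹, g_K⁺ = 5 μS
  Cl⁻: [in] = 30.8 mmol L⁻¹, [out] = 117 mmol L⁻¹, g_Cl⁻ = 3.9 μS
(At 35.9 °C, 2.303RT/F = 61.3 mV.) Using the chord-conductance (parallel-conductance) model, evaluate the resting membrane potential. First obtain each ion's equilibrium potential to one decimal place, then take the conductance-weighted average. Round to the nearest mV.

-31 mV

E_Na⁺ = (61.3/1)·log₁₀(107/23.5) = 40.4 mV
E_K⁺ = (61.3/1)·log₁₀(7.16/121) = -75.3 mV
E_Cl⁻ = (61.3/-1)·log₁₀(117/30.8) = -35.5 mV
Vm = (Σ gᵢEᵢ)/(Σ gᵢ) = (3.3·40.4 + 5·-75.3 + 3.9·-35.5) / (3.3 + 5 + 3.9)
= -381.63 / 12.2 = -31.28 mV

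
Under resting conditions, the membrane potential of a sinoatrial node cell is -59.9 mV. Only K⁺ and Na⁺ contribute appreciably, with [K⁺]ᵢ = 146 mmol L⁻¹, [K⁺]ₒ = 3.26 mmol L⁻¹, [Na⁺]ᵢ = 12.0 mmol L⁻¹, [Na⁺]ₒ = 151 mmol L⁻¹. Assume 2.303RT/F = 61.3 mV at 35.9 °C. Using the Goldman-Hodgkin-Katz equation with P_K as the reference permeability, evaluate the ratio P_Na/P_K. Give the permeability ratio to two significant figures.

Let α = P_Na/P_K. GHK: Vm = 61.3·log₁₀[(Kₒ + α·Naₒ)/(Kᵢ + α·Naᵢ)].
10^(Vm/61.3) = 10^(-59.9/61.3) = 0.1054
So 0.1054·(Kᵢ + α·Naᵢ) = Kₒ + α·Naₒ → α = (0.1054·146.0 − 3.26) / (151.0 − 0.1054·12.0)
α = (15.39 − 3.26) / (151.0 − 1.265) = 12.13/149.7 = 0.081

0.081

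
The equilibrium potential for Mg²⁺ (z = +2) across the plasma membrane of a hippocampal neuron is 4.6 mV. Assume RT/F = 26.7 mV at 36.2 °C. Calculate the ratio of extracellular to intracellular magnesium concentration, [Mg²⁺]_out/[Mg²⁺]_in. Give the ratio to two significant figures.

ln([out]/[in]) = E·z/(26.7) = 4.6 × 2 / 26.7 = 0.3446
[out]/[in] = e^(0.3446) = 1.411

1.4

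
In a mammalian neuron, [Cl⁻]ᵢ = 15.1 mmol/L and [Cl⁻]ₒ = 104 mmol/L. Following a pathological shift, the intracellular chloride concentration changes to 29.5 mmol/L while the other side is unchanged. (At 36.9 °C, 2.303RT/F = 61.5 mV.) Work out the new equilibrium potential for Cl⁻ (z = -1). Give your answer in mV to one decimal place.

After the shift: [Cl⁻]_out = 104, [Cl⁻]_in = 29.5 mmol/L.
E_new = (61.5/-1)·log₁₀(104/29.5) = -61.50 · (0.5472) = -33.65 mV

-33.7 mV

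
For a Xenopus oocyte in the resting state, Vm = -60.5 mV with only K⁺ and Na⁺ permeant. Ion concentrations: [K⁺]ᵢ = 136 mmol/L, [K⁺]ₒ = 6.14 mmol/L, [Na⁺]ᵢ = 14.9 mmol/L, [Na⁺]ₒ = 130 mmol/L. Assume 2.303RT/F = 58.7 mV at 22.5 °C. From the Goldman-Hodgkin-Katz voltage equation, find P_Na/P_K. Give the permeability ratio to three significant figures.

Let α = P_Na/P_K. GHK: Vm = 58.7·log₁₀[(Kₒ + α·Naₒ)/(Kᵢ + α·Naᵢ)].
10^(Vm/58.7) = 10^(-60.5/58.7) = 0.093183
So 0.093183·(Kᵢ + α·Naᵢ) = Kₒ + α·Naₒ → α = (0.093183·136.0 − 6.14) / (130.0 − 0.093183·14.9)
α = (12.67 − 6.14) / (130.0 − 1.388) = 6.533/128.6 = 0.0508

0.0508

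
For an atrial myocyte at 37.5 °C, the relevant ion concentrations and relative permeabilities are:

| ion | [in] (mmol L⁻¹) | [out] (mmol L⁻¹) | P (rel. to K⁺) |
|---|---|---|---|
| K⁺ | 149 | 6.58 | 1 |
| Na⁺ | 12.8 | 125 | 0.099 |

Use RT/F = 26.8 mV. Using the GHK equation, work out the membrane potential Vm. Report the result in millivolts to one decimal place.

Vm = 26.8 · ln[(Σ P·[cation]ₒ + Σ P·[anion]ᵢ) / (Σ P·[cation]ᵢ + Σ P·[anion]ₒ)]
Numerator = 1×6.58 + 0.099×125 = 18.95
Denominator = 1×149 + 0.099×12.8 = 150.3
Vm = 26.8 · ln(0.12614) = 26.8 × (-2.0703) = -55.49 mV

-55.5 mV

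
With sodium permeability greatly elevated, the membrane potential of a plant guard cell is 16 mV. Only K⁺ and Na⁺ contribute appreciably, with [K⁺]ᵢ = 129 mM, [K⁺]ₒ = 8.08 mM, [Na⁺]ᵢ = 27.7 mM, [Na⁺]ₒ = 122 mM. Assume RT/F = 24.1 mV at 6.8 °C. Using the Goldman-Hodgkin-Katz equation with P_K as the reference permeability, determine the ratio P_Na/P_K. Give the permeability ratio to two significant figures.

3.6

Let α = P_Na/P_K. GHK: Vm = 24.1·ln[(Kₒ + α·Naₒ)/(Kᵢ + α·Naᵢ)].
e^(Vm/24.1) = e^(16.0/24.1) = 1.9424
So 1.9424·(Kᵢ + α·Naᵢ) = Kₒ + α·Naₒ → α = (1.9424·129.0 − 8.08) / (122.0 − 1.9424·27.7)
α = (250.6 − 8.08) / (122.0 − 53.8) = 242.5/68.2 = 3.556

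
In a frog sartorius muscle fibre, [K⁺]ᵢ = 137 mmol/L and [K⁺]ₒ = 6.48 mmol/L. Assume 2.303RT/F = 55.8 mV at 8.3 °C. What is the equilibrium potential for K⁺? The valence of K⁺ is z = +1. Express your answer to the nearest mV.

-74 mV

E = (55.8/z) · log₁₀([K⁺]_out/[K⁺]_in) with z = +1.
= (55.8/1) · log₁₀(6.48/137) = 55.80 · log₁₀(0.0473)
= 55.80 · (-1.3251) = -73.94 mV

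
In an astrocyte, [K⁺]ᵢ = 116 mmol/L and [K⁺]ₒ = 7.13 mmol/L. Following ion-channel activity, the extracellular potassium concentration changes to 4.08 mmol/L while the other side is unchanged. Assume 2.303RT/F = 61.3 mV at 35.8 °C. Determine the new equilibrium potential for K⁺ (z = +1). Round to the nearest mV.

-89 mV

After the shift: [K⁺]_out = 4.08, [K⁺]_in = 116 mmol/L.
E_new = (61.3/1)·log₁₀(4.08/116) = 61.30 · (-1.4538) = -89.12 mV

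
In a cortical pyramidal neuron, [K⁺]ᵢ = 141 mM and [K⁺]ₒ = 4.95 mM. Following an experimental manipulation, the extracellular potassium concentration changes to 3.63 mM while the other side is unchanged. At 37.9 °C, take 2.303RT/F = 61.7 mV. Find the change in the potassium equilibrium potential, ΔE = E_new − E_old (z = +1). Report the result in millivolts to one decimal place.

E_old = (61.7/1)·log₁₀(4.95/141) = -89.75 mV
E_new = (61.7/1)·log₁₀(3.63/141) = -98.06 mV
ΔE = -98.06 − (-89.75) = -8.31 mV

-8.3 mV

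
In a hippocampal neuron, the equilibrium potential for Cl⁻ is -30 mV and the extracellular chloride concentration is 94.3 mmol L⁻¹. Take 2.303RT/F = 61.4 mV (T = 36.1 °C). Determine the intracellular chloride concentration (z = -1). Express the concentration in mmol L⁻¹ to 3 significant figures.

Nernst: E = (61.4/-1) · log₁₀([out]/[in]), so log₁₀([out]/[in]) = -30.0 × -1 / 61.4 = 0.4886.
[out]/[in] = 10^(0.4886) = 3.08.
[in] = 94.3 / 3.08 = 30.61 mmol L⁻¹.

30.6 mmol L⁻¹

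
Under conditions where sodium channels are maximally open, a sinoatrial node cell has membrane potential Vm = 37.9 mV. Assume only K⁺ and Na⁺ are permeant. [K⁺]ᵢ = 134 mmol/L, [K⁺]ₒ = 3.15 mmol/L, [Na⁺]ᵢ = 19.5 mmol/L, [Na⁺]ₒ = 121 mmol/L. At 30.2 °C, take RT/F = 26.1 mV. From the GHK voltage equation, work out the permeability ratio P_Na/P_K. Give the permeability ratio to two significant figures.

Let α = P_Na/P_K. GHK: Vm = 26.1·ln[(Kₒ + α·Naₒ)/(Kᵢ + α·Naᵢ)].
e^(Vm/26.1) = e^(37.9/26.1) = 4.2721
So 4.2721·(Kᵢ + α·Naᵢ) = Kₒ + α·Naₒ → α = (4.2721·134.0 − 3.15) / (121.0 − 4.2721·19.5)
α = (572.5 − 3.15) / (121.0 − 83.31) = 569.3/37.69 = 15.1

15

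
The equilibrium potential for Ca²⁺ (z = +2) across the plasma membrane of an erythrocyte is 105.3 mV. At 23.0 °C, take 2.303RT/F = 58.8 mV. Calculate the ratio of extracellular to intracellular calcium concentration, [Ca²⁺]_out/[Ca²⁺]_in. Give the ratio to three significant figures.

3820

log₁₀([out]/[in]) = E·z/(58.8) = 105.3 × 2 / 58.8 = 3.5816
[out]/[in] = 10^(3.5816) = 3816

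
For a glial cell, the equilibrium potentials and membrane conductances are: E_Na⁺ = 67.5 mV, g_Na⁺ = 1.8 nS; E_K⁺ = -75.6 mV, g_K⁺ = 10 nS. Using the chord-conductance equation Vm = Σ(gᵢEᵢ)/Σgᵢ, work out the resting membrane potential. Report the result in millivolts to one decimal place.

-53.8 mV

Σ gᵢEᵢ = 1.8·(67.5) + 10·(-75.6) = -634.50
Σ gᵢ = 1.8 + 10 = 11.8
Vm = -634.50 / 11.8 = -53.77 mV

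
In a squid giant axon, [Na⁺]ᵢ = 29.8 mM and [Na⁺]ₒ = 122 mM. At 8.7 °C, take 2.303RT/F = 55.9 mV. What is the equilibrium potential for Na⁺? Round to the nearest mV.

34 mV

E = (55.9/z) · log₁₀([Na⁺]_out/[Na⁺]_in) with z = +1.
= (55.9/1) · log₁₀(122/29.8) = 55.90 · log₁₀(4.094)
= 55.90 · (0.6121) = 34.22 mV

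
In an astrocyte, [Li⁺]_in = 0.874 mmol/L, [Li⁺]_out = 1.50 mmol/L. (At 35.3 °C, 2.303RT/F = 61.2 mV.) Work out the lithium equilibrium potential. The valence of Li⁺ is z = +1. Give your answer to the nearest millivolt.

E = (61.2/z) · log₁₀([Li⁺]_out/[Li⁺]_in) with z = +1.
= (61.2/1) · log₁₀(1.50/0.874) = 61.20 · log₁₀(1.716)
= 61.20 · (0.2346) = 14.36 mV

14 mV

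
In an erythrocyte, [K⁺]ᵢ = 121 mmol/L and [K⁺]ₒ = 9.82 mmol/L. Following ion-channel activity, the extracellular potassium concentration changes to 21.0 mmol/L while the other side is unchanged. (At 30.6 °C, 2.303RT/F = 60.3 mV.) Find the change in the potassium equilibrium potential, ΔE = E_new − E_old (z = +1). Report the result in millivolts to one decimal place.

E_old = (60.3/1)·log₁₀(9.82/121) = -65.77 mV
E_new = (60.3/1)·log₁₀(21.0/121) = -45.86 mV
ΔE = -45.86 − (-65.77) = 19.91 mV

19.9 mV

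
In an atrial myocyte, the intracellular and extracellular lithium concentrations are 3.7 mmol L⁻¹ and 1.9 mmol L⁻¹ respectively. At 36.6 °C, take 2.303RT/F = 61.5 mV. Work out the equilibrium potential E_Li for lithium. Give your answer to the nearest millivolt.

-18 mV

E = (61.5/z) · log₁₀([Li⁺]_out/[Li⁺]_in) with z = +1.
= (61.5/1) · log₁₀(1.9/3.7) = 61.50 · log₁₀(0.5135)
= 61.50 · (-0.2894) = -17.80 mV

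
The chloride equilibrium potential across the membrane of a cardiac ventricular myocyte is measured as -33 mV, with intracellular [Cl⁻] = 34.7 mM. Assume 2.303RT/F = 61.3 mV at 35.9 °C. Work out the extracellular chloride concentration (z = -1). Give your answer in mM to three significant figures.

Nernst: E = (61.3/-1) · log₁₀([out]/[in]), so log₁₀([out]/[in]) = -33.0 × -1 / 61.3 = 0.5383.
[out]/[in] = 10^(0.5383) = 3.454.
[out] = 3.454 × 34.7 = 119.9 mM.

120 mM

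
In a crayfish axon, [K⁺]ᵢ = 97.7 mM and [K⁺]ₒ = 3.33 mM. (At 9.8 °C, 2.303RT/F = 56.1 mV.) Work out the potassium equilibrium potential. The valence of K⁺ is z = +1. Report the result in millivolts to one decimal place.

-82.3 mV

E = (56.1/z) · log₁₀([K⁺]_out/[K⁺]_in) with z = +1.
= (56.1/1) · log₁₀(3.33/97.7) = 56.10 · log₁₀(0.03408)
= 56.10 · (-1.4675) = -82.32 mV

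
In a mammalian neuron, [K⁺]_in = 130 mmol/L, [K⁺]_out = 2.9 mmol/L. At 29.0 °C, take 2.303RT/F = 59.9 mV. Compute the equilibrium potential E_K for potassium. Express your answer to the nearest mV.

E = (59.9/z) · log₁₀([K⁺]_out/[K⁺]_in) with z = +1.
= (59.9/1) · log₁₀(2.9/130) = 59.90 · log₁₀(0.02231)
= 59.90 · (-1.6515) = -98.93 mV

-99 mV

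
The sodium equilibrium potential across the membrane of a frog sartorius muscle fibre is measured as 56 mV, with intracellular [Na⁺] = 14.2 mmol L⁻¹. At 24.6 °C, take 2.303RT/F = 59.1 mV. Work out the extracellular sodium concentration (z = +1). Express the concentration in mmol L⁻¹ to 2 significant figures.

Nernst: E = (59.1/1) · log₁₀([out]/[in]), so log₁₀([out]/[in]) = 56.0 × 1 / 59.1 = 0.9475.
[out]/[in] = 10^(0.9475) = 8.862.
[out] = 8.862 × 14.2 = 125.8 mmol L⁻¹.

130 mmol L⁻¹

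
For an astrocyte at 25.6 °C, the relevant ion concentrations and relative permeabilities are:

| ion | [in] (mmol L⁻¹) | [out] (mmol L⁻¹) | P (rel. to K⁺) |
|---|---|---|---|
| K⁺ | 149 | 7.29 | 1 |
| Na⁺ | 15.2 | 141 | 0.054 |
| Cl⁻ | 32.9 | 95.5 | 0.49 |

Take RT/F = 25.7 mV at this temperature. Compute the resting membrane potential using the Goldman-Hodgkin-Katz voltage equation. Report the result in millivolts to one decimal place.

Vm = 25.7 · ln[(Σ P·[cation]ₒ + Σ P·[anion]ᵢ) / (Σ P·[cation]ᵢ + Σ P·[anion]ₒ)]
Numerator = 1×7.29 + 0.054×141 + 0.49×32.9 = 31.02
Denominator = 1×149 + 0.054×15.2 + 0.49×95.5 = 196.6
Vm = 25.7 · ln(0.1578) = 25.7 × (-1.8465) = -47.45 mV

-47.5 mV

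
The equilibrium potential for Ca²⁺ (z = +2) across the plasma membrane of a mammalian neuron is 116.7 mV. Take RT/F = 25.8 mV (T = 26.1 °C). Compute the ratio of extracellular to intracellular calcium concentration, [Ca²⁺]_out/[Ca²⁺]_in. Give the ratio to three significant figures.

ln([out]/[in]) = E·z/(25.8) = 116.7 × 2 / 25.8 = 9.0465
[out]/[in] = e^(9.0465) = 8489

8490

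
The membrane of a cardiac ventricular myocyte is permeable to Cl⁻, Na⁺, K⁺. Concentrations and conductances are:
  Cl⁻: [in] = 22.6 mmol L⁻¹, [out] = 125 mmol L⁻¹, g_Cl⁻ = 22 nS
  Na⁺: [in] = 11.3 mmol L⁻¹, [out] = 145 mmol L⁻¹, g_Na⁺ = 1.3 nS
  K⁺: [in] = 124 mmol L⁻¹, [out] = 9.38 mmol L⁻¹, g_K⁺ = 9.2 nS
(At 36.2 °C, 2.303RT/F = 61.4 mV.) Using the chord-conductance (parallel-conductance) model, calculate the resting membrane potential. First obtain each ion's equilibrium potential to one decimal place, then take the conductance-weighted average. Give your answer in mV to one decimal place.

-47.6 mV

E_Cl⁻ = (61.4/-1)·log₁₀(125/22.6) = -45.6 mV
E_Na⁺ = (61.4/1)·log₁₀(145/11.3) = 68.0 mV
E_K⁺ = (61.4/1)·log₁₀(9.38/124) = -68.8 mV
Vm = (Σ gᵢEᵢ)/(Σ gᵢ) = (22·-45.6 + 1.3·68.0 + 9.2·-68.8) / (22 + 1.3 + 9.2)
= -1547.76 / 32.5 = -47.62 mV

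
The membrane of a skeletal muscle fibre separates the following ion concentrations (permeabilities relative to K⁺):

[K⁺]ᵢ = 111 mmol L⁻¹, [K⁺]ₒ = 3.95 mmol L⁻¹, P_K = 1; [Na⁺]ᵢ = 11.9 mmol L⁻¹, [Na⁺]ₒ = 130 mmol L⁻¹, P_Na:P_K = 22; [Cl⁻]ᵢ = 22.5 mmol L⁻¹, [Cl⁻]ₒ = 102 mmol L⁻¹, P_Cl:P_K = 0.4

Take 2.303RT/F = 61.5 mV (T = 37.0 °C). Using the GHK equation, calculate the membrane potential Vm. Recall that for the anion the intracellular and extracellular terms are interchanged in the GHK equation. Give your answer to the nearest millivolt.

Vm = 61.5 · log₁₀[(Σ P·[cation]ₒ + Σ P·[anion]ᵢ) / (Σ P·[cation]ᵢ + Σ P·[anion]ₒ)]
Numerator = 1×3.95 + 22×130 + 0.4×22.5 = 2873
Denominator = 1×111 + 22×11.9 + 0.4×102 = 413.6
Vm = 61.5 · log₁₀(6.9462) = 61.5 × (0.8417) = 51.77 mV

52 mV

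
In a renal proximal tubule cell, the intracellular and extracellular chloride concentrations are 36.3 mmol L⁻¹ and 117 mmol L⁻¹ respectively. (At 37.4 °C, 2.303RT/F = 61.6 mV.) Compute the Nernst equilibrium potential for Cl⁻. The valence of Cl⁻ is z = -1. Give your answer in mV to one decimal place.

-31.3 mV

E = (61.6/z) · log₁₀([Cl⁻]_out/[Cl⁻]_in) with z = -1.
For an anion, dividing by z = -1 reverses the sign.
= (61.6/-1) · log₁₀(117/36.3) = -61.60 · log₁₀(3.223)
= -61.60 · (0.5083) = -31.31 mV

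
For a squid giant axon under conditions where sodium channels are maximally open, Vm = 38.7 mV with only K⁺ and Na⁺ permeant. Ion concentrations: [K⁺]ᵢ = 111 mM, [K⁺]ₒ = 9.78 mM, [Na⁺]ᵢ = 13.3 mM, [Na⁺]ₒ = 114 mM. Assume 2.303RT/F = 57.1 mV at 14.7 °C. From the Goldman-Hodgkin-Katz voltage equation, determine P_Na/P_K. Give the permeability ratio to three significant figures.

10.2

Let α = P_Na/P_K. GHK: Vm = 57.1·log₁₀[(Kₒ + α·Naₒ)/(Kᵢ + α·Naᵢ)].
10^(Vm/57.1) = 10^(38.7/57.1) = 4.7617
So 4.7617·(Kᵢ + α·Naᵢ) = Kₒ + α·Naₒ → α = (4.7617·111.0 − 9.78) / (114.0 − 4.7617·13.3)
α = (528.5 − 9.78) / (114.0 − 63.33) = 518.8/50.67 = 10.24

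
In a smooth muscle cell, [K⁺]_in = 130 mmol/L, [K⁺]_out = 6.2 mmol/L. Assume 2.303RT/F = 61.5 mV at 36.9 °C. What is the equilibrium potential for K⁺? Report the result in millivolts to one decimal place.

E = (61.5/z) · log₁₀([K⁺]_out/[K⁺]_in) with z = +1.
= (61.5/1) · log₁₀(6.2/130) = 61.50 · log₁₀(0.04769)
= 61.50 · (-1.3216) = -81.28 mV

-81.3 mV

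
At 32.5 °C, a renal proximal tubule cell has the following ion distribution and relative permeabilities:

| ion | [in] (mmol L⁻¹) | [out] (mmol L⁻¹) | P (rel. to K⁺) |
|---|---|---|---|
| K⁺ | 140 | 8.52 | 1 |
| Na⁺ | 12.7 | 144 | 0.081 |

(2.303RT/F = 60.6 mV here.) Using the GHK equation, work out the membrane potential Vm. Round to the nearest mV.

-51 mV

Vm = 60.6 · log₁₀[(Σ P·[cation]ₒ + Σ P·[anion]ᵢ) / (Σ P·[cation]ᵢ + Σ P·[anion]ₒ)]
Numerator = 1×8.52 + 0.081×144 = 20.18
Denominator = 1×140 + 0.081×12.7 = 141
Vm = 60.6 · log₁₀(0.14312) = 60.6 × (-0.8443) = -51.16 mV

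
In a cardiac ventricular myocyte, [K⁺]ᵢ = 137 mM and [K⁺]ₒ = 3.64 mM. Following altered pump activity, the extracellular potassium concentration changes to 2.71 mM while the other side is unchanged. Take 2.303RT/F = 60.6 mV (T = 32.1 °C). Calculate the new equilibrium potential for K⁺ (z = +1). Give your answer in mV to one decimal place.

After the shift: [K⁺]_out = 2.71, [K⁺]_in = 137 mM.
E_new = (60.6/1)·log₁₀(2.71/137) = 60.60 · (-1.7038) = -103.25 mV

-103.2 mV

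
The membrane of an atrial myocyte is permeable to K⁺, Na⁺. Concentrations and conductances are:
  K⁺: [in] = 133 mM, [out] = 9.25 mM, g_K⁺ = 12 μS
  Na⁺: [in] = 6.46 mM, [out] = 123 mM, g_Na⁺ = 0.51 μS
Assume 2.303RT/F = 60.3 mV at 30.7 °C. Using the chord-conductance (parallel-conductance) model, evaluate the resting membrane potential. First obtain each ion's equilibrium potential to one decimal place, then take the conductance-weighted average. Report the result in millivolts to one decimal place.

E_K⁺ = (60.3/1)·log₁₀(9.25/133) = -69.8 mV
E_Na⁺ = (60.3/1)·log₁₀(123/6.46) = 77.2 mV
Vm = (Σ gᵢEᵢ)/(Σ gᵢ) = (12·-69.8 + 0.51·77.2) / (12 + 0.51)
= -798.23 / 12.51 = -63.81 mV

-63.8 mV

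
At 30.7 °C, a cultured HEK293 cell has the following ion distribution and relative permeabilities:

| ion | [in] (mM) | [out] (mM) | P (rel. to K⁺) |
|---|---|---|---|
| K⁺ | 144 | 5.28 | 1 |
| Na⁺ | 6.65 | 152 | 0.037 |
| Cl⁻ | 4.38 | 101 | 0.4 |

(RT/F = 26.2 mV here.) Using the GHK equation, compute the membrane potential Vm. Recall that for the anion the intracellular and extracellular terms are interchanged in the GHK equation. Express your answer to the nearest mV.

Vm = 26.2 · ln[(Σ P·[cation]ₒ + Σ P·[anion]ᵢ) / (Σ P·[cation]ᵢ + Σ P·[anion]ₒ)]
Numerator = 1×5.28 + 0.037×152 + 0.4×4.38 = 12.66
Denominator = 1×144 + 0.037×6.65 + 0.4×101 = 184.6
Vm = 26.2 · ln(0.068542) = 26.2 × (-2.6803) = -70.22 mV

-70 mV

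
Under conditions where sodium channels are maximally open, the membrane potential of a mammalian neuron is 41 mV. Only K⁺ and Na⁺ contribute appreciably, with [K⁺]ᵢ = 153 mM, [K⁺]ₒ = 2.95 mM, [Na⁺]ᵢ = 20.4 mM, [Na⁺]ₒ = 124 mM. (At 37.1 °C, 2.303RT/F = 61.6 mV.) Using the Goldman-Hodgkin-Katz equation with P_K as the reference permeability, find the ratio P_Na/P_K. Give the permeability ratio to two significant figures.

Let α = P_Na/P_K. GHK: Vm = 61.6·log₁₀[(Kₒ + α·Naₒ)/(Kᵢ + α·Naᵢ)].
10^(Vm/61.6) = 10^(41.0/61.6) = 4.63
So 4.63·(Kᵢ + α·Naᵢ) = Kₒ + α·Naₒ → α = (4.63·153.0 − 2.95) / (124.0 − 4.63·20.4)
α = (708.4 − 2.95) / (124.0 − 94.45) = 705.4/29.55 = 23.88

24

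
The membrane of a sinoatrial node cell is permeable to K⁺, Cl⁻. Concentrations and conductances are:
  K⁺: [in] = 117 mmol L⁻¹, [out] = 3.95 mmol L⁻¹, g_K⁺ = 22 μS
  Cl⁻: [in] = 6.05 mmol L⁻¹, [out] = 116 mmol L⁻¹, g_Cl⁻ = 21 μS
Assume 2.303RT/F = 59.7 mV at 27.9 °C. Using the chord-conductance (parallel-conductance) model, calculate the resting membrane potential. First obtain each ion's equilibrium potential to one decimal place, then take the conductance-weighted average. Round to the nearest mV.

E_K⁺ = (59.7/1)·log₁₀(3.95/117) = -87.9 mV
E_Cl⁻ = (59.7/-1)·log₁₀(116/6.05) = -76.6 mV
Vm = (Σ gᵢEᵢ)/(Σ gᵢ) = (22·-87.9 + 21·-76.6) / (22 + 21)
= -3542.40 / 43 = -82.38 mV

-82 mV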